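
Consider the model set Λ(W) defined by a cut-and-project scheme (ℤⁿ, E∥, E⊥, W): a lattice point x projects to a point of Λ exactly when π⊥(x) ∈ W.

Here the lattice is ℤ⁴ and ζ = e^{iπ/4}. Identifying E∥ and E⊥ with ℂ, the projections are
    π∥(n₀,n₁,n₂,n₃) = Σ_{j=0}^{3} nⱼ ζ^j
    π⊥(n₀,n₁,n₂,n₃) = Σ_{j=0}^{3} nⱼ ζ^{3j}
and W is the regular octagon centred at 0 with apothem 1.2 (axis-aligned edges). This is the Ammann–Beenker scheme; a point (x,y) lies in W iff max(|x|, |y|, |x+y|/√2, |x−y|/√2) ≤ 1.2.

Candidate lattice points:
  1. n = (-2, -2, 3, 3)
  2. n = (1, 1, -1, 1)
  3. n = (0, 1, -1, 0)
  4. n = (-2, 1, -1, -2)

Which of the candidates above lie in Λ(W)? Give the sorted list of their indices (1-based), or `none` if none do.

none

π⊥(n) = n₀ + n₁ζ³ + n₂ζ⁶ + n₃ζ⁹ where ζ = e^{iπ/4}.
candidate 1: n = (-2, -2, 3, 3) → π⊥ ≈ (+1.53553, -2.29289); max(|x|,|y|,|x±y|/√2) = 2.70711 > 1.2 ⇒ ∉ W
candidate 2: n = (1, 1, -1, 1) → π⊥ ≈ (+1.00000, +2.41421); max(|x|,|y|,|x±y|/√2) = 2.41421 > 1.2 ⇒ ∉ W
candidate 3: n = (0, 1, -1, 0) → π⊥ ≈ (-0.70711, +1.70711); max(|x|,|y|,|x±y|/√2) = 1.70711 > 1.2 ⇒ ∉ W
candidate 4: n = (-2, 1, -1, -2) → π⊥ ≈ (-4.12132, +0.29289); max(|x|,|y|,|x±y|/√2) = 4.12132 > 1.2 ⇒ ∉ W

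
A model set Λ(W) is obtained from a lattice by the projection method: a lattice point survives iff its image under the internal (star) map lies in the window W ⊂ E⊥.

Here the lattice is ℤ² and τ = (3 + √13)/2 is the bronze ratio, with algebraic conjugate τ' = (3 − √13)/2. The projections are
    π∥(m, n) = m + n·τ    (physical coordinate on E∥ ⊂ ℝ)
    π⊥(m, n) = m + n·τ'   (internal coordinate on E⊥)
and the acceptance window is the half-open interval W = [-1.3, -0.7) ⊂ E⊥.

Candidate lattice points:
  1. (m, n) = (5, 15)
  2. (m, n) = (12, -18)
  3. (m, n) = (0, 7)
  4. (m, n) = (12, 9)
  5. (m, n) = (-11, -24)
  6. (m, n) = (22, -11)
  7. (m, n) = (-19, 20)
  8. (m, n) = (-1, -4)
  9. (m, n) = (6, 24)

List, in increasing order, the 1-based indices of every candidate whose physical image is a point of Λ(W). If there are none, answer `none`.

9

τ' = (3−√13)/2 ≈ -0.302776.
candidate 1: (m,n)=(5,15) → π∥ = 5+15·τ ≈ 54.541635, π⊥ = 5+15·τ' ≈ 0.458365 ∉ [-1.3, -0.7) ⇒ out
candidate 2: (m,n)=(12,-18) → π∥ = 12-18·τ ≈ -47.449961, π⊥ = 12-18·τ' ≈ 17.449961 ∉ [-1.3, -0.7) ⇒ out
candidate 3: (m,n)=(0,7) → π∥ = 0+7·τ ≈ 23.119429, π⊥ = 0+7·τ' ≈ -2.119429 ∉ [-1.3, -0.7) ⇒ out
candidate 4: (m,n)=(12,9) → π∥ = 12+9·τ ≈ 41.724981, π⊥ = 12+9·τ' ≈ 9.275019 ∉ [-1.3, -0.7) ⇒ out
candidate 5: (m,n)=(-11,-24) → π∥ = -11-24·τ ≈ -90.266615, π⊥ = -11-24·τ' ≈ -3.733385 ∉ [-1.3, -0.7) ⇒ out
candidate 6: (m,n)=(22,-11) → π∥ = 22-11·τ ≈ -14.330532, π⊥ = 22-11·τ' ≈ 25.330532 ∉ [-1.3, -0.7) ⇒ out
candidate 7: (m,n)=(-19,20) → π∥ = -19+20·τ ≈ 47.055513, π⊥ = -19+20·τ' ≈ -25.055513 ∉ [-1.3, -0.7) ⇒ out
candidate 8: (m,n)=(-1,-4) → π∥ = -1-4·τ ≈ -14.211103, π⊥ = -1-4·τ' ≈ 0.211103 ∉ [-1.3, -0.7) ⇒ out
candidate 9: (m,n)=(6,24) → π∥ = 6+24·τ ≈ 85.266615, π⊥ = 6+24·τ' ≈ -1.266615 ∈ [-1.3, -0.7) ⇒ IN Λ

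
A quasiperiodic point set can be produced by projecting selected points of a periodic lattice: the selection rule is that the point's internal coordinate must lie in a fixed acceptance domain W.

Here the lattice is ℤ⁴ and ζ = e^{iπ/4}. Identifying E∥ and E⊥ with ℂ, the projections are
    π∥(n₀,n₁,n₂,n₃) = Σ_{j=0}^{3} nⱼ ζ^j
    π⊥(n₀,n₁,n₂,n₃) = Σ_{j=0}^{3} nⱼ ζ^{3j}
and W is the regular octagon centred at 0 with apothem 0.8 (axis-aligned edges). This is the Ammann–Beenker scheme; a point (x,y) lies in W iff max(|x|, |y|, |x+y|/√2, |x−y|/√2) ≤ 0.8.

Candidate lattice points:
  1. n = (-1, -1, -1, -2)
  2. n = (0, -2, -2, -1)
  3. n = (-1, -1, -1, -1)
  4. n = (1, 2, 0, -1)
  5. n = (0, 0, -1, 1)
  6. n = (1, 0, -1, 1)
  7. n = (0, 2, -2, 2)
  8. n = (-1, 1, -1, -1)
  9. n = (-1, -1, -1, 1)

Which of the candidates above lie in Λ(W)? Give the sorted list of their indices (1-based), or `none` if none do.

2

π⊥(n) = n₀ + n₁ζ³ + n₂ζ⁶ + n₃ζ⁹ where ζ = e^{iπ/4}.
#1 (-1, -1, -1, -2): internal (-1.707107, -1.121320); octagon support 2.000000 vs apothem 0.8 → ∉ W
#2 (0, -2, -2, -1): internal (0.707107, -0.121320); octagon support 0.707107 vs apothem 0.8 → ∈ W
#3 (-1, -1, -1, -1): internal (-1.000000, -0.414214); octagon support 1.000000 vs apothem 0.8 → ∉ W
#4 (1, 2, 0, -1): internal (-1.121320, 0.707107); octagon support 1.292893 vs apothem 0.8 → ∉ W
#5 (0, 0, -1, 1): internal (0.707107, 1.707107); octagon support 1.707107 vs apothem 0.8 → ∉ W
#6 (1, 0, -1, 1): internal (1.707107, 1.707107); octagon support 2.414214 vs apothem 0.8 → ∉ W
#7 (0, 2, -2, 2): internal (0.000000, 4.828427); octagon support 4.828427 vs apothem 0.8 → ∉ W
#8 (-1, 1, -1, -1): internal (-2.414214, 1.000000); octagon support 2.414214 vs apothem 0.8 → ∉ W
#9 (-1, -1, -1, 1): internal (0.414214, 1.000000); octagon support 1.000000 vs apothem 0.8 → ∉ W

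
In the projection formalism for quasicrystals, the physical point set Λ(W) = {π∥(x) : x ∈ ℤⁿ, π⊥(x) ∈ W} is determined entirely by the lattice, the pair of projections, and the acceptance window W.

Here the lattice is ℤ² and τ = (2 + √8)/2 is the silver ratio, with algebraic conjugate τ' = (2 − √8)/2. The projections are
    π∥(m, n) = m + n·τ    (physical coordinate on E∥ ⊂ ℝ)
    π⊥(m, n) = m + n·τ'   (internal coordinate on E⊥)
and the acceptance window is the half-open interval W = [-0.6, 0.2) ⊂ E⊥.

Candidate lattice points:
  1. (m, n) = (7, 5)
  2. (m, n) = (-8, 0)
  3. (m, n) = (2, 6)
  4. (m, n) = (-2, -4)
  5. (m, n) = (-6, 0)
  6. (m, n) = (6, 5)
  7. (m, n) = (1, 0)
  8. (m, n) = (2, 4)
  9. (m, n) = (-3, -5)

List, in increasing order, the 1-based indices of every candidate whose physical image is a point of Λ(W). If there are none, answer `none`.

Numerically τ ≈ 2.4142 and τ' = −1/τ ≈ -0.4142.
#1 (7,5): internal coord 7 + (5)·τ' = +4.9289; +4.9289 ∉ [-0.6, 0.2) → out
#2 (-8,0): internal coord -8 + (0)·τ' = -8.0000; -8.0000 ∉ [-0.6, 0.2) → out
#3 (2,6): internal coord 2 + (6)·τ' = -0.4853; -0.4853 ∈ [-0.6, 0.2) → IN Λ
#4 (-2,-4): internal coord -2 + (-4)·τ' = -0.3431; -0.3431 ∈ [-0.6, 0.2) → IN Λ
#5 (-6,0): internal coord -6 + (0)·τ' = -6.0000; -6.0000 ∉ [-0.6, 0.2) → out
#6 (6,5): internal coord 6 + (5)·τ' = +3.9289; +3.9289 ∉ [-0.6, 0.2) → out
#7 (1,0): internal coord 1 + (0)·τ' = +1.0000; +1.0000 ∉ [-0.6, 0.2) → out
#8 (2,4): internal coord 2 + (4)·τ' = +0.3431; +0.3431 ∉ [-0.6, 0.2) → out
#9 (-3,-5): internal coord -3 + (-5)·τ' = -0.9289; -0.9289 ∉ [-0.6, 0.2) → out

3, 4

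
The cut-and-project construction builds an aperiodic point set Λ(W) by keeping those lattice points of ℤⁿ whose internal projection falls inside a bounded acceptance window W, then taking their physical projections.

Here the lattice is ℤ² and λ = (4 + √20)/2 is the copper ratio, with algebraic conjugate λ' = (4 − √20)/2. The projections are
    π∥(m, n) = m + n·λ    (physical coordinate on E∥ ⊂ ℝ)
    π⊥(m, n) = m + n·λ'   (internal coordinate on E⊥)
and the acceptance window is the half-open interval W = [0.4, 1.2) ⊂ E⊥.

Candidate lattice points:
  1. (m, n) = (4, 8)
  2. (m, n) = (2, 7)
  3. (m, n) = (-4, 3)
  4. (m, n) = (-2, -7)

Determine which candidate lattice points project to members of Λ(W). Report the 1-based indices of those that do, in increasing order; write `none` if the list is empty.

none

Numerically λ ≈ 4.23607 and λ' = −1/λ ≈ -0.23607.
[1] lift (4,8): star map gives 2.11146; window check 0.4 ≤ 2.11146 < 1.2 is false → out
[2] lift (2,7): star map gives 0.34752; window check 0.4 ≤ 0.34752 < 1.2 is false → out
[3] lift (-4,3): star map gives -4.70820; window check 0.4 ≤ -4.70820 < 1.2 is false → out
[4] lift (-2,-7): star map gives -0.34752; window check 0.4 ≤ -0.34752 < 1.2 is false → out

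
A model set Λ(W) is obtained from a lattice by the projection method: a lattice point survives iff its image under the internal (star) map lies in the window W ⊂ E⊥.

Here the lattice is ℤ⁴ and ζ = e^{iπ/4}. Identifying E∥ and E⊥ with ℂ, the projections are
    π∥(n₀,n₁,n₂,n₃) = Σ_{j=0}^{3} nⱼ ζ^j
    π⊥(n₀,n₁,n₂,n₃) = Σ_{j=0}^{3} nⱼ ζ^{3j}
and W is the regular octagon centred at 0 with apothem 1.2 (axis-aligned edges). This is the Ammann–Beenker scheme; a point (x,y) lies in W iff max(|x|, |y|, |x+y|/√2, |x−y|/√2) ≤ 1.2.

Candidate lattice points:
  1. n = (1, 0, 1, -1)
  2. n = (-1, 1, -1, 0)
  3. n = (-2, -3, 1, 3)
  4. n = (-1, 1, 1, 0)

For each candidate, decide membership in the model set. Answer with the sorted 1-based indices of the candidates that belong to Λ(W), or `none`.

With ζ = e^{iπ/4} the internal vectors are ζ^0,ζ^3,ζ^6,ζ^9.
#1 (1, 0, 1, -1): internal (0.2929, -1.7071); octagon support 1.7071 vs apothem 1.2 → ∉ W
#2 (-1, 1, -1, 0): internal (-1.7071, 1.7071); octagon support 2.4142 vs apothem 1.2 → ∉ W
#3 (-2, -3, 1, 3): internal (2.2426, -1.0000); octagon support 2.2929 vs apothem 1.2 → ∉ W
#4 (-1, 1, 1, 0): internal (-1.7071, -0.2929); octagon support 1.7071 vs apothem 1.2 → ∉ W

none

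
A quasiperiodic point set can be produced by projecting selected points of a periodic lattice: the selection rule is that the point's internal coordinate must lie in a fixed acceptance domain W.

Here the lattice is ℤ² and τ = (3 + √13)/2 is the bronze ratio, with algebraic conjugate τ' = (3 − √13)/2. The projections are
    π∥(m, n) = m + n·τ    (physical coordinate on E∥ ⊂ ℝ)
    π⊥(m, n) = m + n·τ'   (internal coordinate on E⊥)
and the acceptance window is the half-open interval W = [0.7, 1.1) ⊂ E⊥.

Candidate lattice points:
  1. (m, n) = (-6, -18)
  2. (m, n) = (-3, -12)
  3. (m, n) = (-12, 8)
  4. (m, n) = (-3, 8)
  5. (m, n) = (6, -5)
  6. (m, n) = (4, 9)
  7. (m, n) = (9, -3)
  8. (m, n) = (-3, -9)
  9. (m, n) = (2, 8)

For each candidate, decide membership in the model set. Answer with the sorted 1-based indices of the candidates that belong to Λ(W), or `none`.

Numerically τ ≈ 3.30278 and τ' = −1/τ ≈ -0.30278.
candidate 1: (m,n)=(-6,-18) → π∥ = -6-18·τ ≈ -65.44996, π⊥ = -6-18·τ' ≈ -0.55004 ∉ [0.7, 1.1) ⇒ out
candidate 2: (m,n)=(-3,-12) → π∥ = -3-12·τ ≈ -42.63331, π⊥ = -3-12·τ' ≈ 0.63331 ∉ [0.7, 1.1) ⇒ out
candidate 3: (m,n)=(-12,8) → π∥ = -12+8·τ ≈ 14.42221, π⊥ = -12+8·τ' ≈ -14.42221 ∉ [0.7, 1.1) ⇒ out
candidate 4: (m,n)=(-3,8) → π∥ = -3+8·τ ≈ 23.42221, π⊥ = -3+8·τ' ≈ -5.42221 ∉ [0.7, 1.1) ⇒ out
candidate 5: (m,n)=(6,-5) → π∥ = 6-5·τ ≈ -10.51388, π⊥ = 6-5·τ' ≈ 7.51388 ∉ [0.7, 1.1) ⇒ out
candidate 6: (m,n)=(4,9) → π∥ = 4+9·τ ≈ 33.72498, π⊥ = 4+9·τ' ≈ 1.27502 ∉ [0.7, 1.1) ⇒ out
candidate 7: (m,n)=(9,-3) → π∥ = 9-3·τ ≈ -0.90833, π⊥ = 9-3·τ' ≈ 9.90833 ∉ [0.7, 1.1) ⇒ out
candidate 8: (m,n)=(-3,-9) → π∥ = -3-9·τ ≈ -32.72498, π⊥ = -3-9·τ' ≈ -0.27502 ∉ [0.7, 1.1) ⇒ out
candidate 9: (m,n)=(2,8) → π∥ = 2+8·τ ≈ 28.42221, π⊥ = 2+8·τ' ≈ -0.42221 ∉ [0.7, 1.1) ⇒ out

none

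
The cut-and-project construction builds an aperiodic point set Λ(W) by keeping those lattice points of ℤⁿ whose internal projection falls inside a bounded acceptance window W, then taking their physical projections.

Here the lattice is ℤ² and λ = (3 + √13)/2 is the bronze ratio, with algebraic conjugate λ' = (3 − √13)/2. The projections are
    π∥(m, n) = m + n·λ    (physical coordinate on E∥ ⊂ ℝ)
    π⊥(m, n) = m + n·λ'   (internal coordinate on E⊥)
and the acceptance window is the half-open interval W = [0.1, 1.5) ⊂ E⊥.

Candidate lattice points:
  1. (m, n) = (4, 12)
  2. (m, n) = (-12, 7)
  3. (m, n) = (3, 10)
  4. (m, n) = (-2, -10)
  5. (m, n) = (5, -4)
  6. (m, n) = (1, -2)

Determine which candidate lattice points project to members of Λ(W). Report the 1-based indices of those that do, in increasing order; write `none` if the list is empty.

1, 4

Compute λ' = (3−√13)/2 = -0.302776, so π⊥(m,n) = m -0.302776·n.
#1 (4,12): internal coord 4 + (12)·λ' = +0.366692; +0.366692 ∈ [0.1, 1.5) → IN Λ
#2 (-12,7): internal coord -12 + (7)·λ' = -14.119429; -14.119429 ∉ [0.1, 1.5) → out
#3 (3,10): internal coord 3 + (10)·λ' = -0.027756; -0.027756 ∉ [0.1, 1.5) → out
#4 (-2,-10): internal coord -2 + (-10)·λ' = +1.027756; +1.027756 ∈ [0.1, 1.5) → IN Λ
#5 (5,-4): internal coord 5 + (-4)·λ' = +6.211103; +6.211103 ∉ [0.1, 1.5) → out
#6 (1,-2): internal coord 1 + (-2)·λ' = +1.605551; +1.605551 ∉ [0.1, 1.5) → out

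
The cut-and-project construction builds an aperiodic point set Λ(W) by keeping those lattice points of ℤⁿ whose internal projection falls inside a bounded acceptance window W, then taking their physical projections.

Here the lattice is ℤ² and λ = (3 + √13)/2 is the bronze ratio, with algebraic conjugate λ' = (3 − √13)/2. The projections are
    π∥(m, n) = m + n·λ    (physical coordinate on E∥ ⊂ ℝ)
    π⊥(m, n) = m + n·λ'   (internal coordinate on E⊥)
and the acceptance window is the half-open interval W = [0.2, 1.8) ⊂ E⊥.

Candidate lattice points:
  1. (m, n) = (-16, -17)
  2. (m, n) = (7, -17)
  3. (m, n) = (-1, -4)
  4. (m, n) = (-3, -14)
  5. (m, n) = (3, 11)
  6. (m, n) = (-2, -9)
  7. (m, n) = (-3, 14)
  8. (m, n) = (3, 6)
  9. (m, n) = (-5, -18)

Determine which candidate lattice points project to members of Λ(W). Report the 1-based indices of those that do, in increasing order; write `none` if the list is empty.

3, 4, 6, 8, 9

λ' = (3−√13)/2 ≈ -0.302776.
#1 (-16,-17): internal coord -16 + (-17)·λ' = -10.852814; -10.852814 ∉ [0.2, 1.8) → out
#2 (7,-17): internal coord 7 + (-17)·λ' = +12.147186; +12.147186 ∉ [0.2, 1.8) → out
#3 (-1,-4): internal coord -1 + (-4)·λ' = +0.211103; +0.211103 ∈ [0.2, 1.8) → IN Λ
#4 (-3,-14): internal coord -3 + (-14)·λ' = +1.238859; +1.238859 ∈ [0.2, 1.8) → IN Λ
#5 (3,11): internal coord 3 + (11)·λ' = -0.330532; -0.330532 ∉ [0.2, 1.8) → out
#6 (-2,-9): internal coord -2 + (-9)·λ' = +0.724981; +0.724981 ∈ [0.2, 1.8) → IN Λ
#7 (-3,14): internal coord -3 + (14)·λ' = -7.238859; -7.238859 ∉ [0.2, 1.8) → out
#8 (3,6): internal coord 3 + (6)·λ' = +1.183346; +1.183346 ∈ [0.2, 1.8) → IN Λ
#9 (-5,-18): internal coord -5 + (-18)·λ' = +0.449961; +0.449961 ∈ [0.2, 1.8) → IN Λ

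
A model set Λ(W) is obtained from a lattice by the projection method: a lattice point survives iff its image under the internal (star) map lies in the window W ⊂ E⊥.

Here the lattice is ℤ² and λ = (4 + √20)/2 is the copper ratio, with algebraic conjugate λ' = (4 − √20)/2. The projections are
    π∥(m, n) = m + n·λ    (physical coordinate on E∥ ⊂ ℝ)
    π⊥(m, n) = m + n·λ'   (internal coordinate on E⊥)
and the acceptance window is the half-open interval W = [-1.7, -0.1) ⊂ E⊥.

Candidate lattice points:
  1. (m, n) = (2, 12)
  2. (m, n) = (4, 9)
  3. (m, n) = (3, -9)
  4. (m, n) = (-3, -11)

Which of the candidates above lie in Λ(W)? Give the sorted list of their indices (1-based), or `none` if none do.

λ' = (4−√20)/2 ≈ -0.2361.
#1 (2,12): internal coord 2 + (12)·λ' = -0.8328; -0.8328 ∈ [-1.7, -0.1) → IN Λ
#2 (4,9): internal coord 4 + (9)·λ' = +1.8754; +1.8754 ∉ [-1.7, -0.1) → out
#3 (3,-9): internal coord 3 + (-9)·λ' = +5.1246; +5.1246 ∉ [-1.7, -0.1) → out
#4 (-3,-11): internal coord -3 + (-11)·λ' = -0.4033; -0.4033 ∈ [-1.7, -0.1) → IN Λ

1, 4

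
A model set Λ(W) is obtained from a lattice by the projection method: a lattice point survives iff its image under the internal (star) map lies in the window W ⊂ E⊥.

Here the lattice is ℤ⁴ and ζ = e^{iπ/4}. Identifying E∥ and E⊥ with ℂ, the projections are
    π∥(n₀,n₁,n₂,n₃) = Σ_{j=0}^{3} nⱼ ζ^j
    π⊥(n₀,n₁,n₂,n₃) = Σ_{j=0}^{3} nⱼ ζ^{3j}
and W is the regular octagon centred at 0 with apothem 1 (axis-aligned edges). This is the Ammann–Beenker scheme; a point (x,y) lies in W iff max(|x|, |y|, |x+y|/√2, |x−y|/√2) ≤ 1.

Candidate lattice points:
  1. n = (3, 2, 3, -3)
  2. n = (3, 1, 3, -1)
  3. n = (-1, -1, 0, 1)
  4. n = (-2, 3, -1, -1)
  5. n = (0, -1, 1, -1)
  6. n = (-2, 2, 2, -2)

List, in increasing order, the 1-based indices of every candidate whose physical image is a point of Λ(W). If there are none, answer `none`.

3

With ζ = e^{iπ/4} the internal vectors are ζ^0,ζ^3,ζ^6,ζ^9.
candidate 1: n = (3, 2, 3, -3) → π⊥ ≈ (-0.5355, -3.7071); max(|x|,|y|,|x±y|/√2) = 3.7071 > 1 ⇒ ∉ W
candidate 2: n = (3, 1, 3, -1) → π⊥ ≈ (+1.5858, -3.0000); max(|x|,|y|,|x±y|/√2) = 3.2426 > 1 ⇒ ∉ W
candidate 3: n = (-1, -1, 0, 1) → π⊥ ≈ (+0.4142, +0.0000); max(|x|,|y|,|x±y|/√2) = 0.4142 ≤ 1 ⇒ ∈ W
candidate 4: n = (-2, 3, -1, -1) → π⊥ ≈ (-4.8284, +2.4142); max(|x|,|y|,|x±y|/√2) = 5.1213 > 1 ⇒ ∉ W
candidate 5: n = (0, -1, 1, -1) → π⊥ ≈ (+0.0000, -2.4142); max(|x|,|y|,|x±y|/√2) = 2.4142 > 1 ⇒ ∉ W
candidate 6: n = (-2, 2, 2, -2) → π⊥ ≈ (-4.8284, -2.0000); max(|x|,|y|,|x±y|/√2) = 4.8284 > 1 ⇒ ∉ W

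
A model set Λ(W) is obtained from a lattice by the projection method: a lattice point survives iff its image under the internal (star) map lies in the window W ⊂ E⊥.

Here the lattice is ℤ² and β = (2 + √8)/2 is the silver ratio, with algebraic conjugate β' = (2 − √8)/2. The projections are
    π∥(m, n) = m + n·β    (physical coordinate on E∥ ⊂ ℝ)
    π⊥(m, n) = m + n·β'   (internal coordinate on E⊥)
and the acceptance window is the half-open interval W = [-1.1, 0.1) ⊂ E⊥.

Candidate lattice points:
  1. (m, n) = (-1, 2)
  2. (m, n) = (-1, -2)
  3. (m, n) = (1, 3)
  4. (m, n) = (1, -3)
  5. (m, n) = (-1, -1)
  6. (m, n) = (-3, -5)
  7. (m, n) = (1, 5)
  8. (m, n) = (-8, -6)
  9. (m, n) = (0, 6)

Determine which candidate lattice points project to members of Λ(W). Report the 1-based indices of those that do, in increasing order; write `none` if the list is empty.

Compute β' = (2−√8)/2 = -0.414214, so π⊥(m,n) = m -0.414214·n.
#1 (-1,2): internal coord -1 + (2)·β' = -1.828427; -1.828427 ∉ [-1.1, 0.1) → out
#2 (-1,-2): internal coord -1 + (-2)·β' = -0.171573; -0.171573 ∈ [-1.1, 0.1) → IN Λ
#3 (1,3): internal coord 1 + (3)·β' = -0.242641; -0.242641 ∈ [-1.1, 0.1) → IN Λ
#4 (1,-3): internal coord 1 + (-3)·β' = +2.242641; +2.242641 ∉ [-1.1, 0.1) → out
#5 (-1,-1): internal coord -1 + (-1)·β' = -0.585786; -0.585786 ∈ [-1.1, 0.1) → IN Λ
#6 (-3,-5): internal coord -3 + (-5)·β' = -0.928932; -0.928932 ∈ [-1.1, 0.1) → IN Λ
#7 (1,5): internal coord 1 + (5)·β' = -1.071068; -1.071068 ∈ [-1.1, 0.1) → IN Λ
#8 (-8,-6): internal coord -8 + (-6)·β' = -5.514719; -5.514719 ∉ [-1.1, 0.1) → out
#9 (0,6): internal coord 0 + (6)·β' = -2.485281; -2.485281 ∉ [-1.1, 0.1) → out

2, 3, 5, 6, 7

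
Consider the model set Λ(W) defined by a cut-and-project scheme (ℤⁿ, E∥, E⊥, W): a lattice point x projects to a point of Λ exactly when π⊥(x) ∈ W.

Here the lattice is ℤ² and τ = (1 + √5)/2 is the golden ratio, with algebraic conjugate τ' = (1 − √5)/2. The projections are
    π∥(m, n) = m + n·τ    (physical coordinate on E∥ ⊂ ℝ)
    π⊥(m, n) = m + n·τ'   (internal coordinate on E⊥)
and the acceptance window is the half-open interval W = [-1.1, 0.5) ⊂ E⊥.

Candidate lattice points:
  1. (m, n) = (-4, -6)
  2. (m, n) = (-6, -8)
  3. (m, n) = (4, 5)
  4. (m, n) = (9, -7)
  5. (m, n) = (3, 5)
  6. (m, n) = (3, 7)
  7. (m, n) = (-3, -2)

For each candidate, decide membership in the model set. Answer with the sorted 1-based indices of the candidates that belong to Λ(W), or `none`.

1, 2, 5

Numerically τ ≈ 1.618034 and τ' = −1/τ ≈ -0.618034.
[1] lift (-4,-6): star map gives -0.291796; window check -1.1 ≤ -0.291796 < 0.5 is true → IN Λ
[2] lift (-6,-8): star map gives -1.055728; window check -1.1 ≤ -1.055728 < 0.5 is true → IN Λ
[3] lift (4,5): star map gives 0.909830; window check -1.1 ≤ 0.909830 < 0.5 is false → out
[4] lift (9,-7): star map gives 13.326238; window check -1.1 ≤ 13.326238 < 0.5 is false → out
[5] lift (3,5): star map gives -0.090170; window check -1.1 ≤ -0.090170 < 0.5 is true → IN Λ
[6] lift (3,7): star map gives -1.326238; window check -1.1 ≤ -1.326238 < 0.5 is false → out
[7] lift (-3,-2): star map gives -1.763932; window check -1.1 ≤ -1.763932 < 0.5 is false → out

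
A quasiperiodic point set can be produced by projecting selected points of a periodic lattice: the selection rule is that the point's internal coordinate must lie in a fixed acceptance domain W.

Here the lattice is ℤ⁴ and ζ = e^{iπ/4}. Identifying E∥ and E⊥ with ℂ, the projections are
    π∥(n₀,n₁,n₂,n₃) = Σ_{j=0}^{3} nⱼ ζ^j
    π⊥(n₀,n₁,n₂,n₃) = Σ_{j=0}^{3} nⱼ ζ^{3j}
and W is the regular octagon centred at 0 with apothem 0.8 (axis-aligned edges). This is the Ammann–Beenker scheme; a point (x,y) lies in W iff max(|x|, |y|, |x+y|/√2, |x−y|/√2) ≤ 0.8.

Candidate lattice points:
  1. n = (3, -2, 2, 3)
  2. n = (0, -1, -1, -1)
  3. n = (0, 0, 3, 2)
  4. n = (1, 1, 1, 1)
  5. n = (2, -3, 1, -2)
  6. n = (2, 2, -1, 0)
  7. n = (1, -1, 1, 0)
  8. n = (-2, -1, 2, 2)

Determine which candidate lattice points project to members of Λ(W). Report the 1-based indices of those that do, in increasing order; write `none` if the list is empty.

With ζ = e^{iπ/4} the internal vectors are ζ^0,ζ^3,ζ^6,ζ^9.
candidate 1: n = (3, -2, 2, 3) → π⊥ ≈ (+6.5355, -1.2929); max(|x|,|y|,|x±y|/√2) = 6.5355 > 0.8 ⇒ ∉ W
candidate 2: n = (0, -1, -1, -1) → π⊥ ≈ (+0.0000, -0.4142); max(|x|,|y|,|x±y|/√2) = 0.4142 ≤ 0.8 ⇒ ∈ W
candidate 3: n = (0, 0, 3, 2) → π⊥ ≈ (+1.4142, -1.5858); max(|x|,|y|,|x±y|/√2) = 2.1213 > 0.8 ⇒ ∉ W
candidate 4: n = (1, 1, 1, 1) → π⊥ ≈ (+1.0000, +0.4142); max(|x|,|y|,|x±y|/√2) = 1.0000 > 0.8 ⇒ ∉ W
candidate 5: n = (2, -3, 1, -2) → π⊥ ≈ (+2.7071, -4.5355); max(|x|,|y|,|x±y|/√2) = 5.1213 > 0.8 ⇒ ∉ W
candidate 6: n = (2, 2, -1, 0) → π⊥ ≈ (+0.5858, +2.4142); max(|x|,|y|,|x±y|/√2) = 2.4142 > 0.8 ⇒ ∉ W
candidate 7: n = (1, -1, 1, 0) → π⊥ ≈ (+1.7071, -1.7071); max(|x|,|y|,|x±y|/√2) = 2.4142 > 0.8 ⇒ ∉ W
candidate 8: n = (-2, -1, 2, 2) → π⊥ ≈ (+0.1213, -1.2929); max(|x|,|y|,|x±y|/√2) = 1.2929 > 0.8 ⇒ ∉ W

2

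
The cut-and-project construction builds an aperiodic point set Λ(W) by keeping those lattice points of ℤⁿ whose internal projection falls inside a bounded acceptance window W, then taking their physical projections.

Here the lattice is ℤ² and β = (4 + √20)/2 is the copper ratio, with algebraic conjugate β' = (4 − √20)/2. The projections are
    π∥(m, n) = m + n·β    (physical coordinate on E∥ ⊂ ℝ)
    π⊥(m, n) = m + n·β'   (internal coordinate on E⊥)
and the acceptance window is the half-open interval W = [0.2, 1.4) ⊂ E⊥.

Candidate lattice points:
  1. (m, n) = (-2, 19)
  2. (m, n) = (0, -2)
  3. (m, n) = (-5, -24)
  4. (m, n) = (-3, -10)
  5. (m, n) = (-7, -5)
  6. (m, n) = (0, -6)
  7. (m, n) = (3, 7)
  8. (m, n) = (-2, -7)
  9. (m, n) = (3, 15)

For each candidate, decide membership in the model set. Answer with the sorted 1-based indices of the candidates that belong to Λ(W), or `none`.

2, 3, 7

Compute β' = (4−√20)/2 = -0.2361, so π⊥(m,n) = m -0.2361·n.
candidate 1: (m,n)=(-2,19) → π∥ = -2+19·β ≈ 78.4853, π⊥ = -2+19·β' ≈ -6.4853 ∉ [0.2, 1.4) ⇒ out
candidate 2: (m,n)=(0,-2) → π∥ = 0-2·β ≈ -8.4721, π⊥ = 0-2·β' ≈ 0.4721 ∈ [0.2, 1.4) ⇒ IN Λ
candidate 3: (m,n)=(-5,-24) → π∥ = -5-24·β ≈ -106.6656, π⊥ = -5-24·β' ≈ 0.6656 ∈ [0.2, 1.4) ⇒ IN Λ
candidate 4: (m,n)=(-3,-10) → π∥ = -3-10·β ≈ -45.3607, π⊥ = -3-10·β' ≈ -0.6393 ∉ [0.2, 1.4) ⇒ out
candidate 5: (m,n)=(-7,-5) → π∥ = -7-5·β ≈ -28.1803, π⊥ = -7-5·β' ≈ -5.8197 ∉ [0.2, 1.4) ⇒ out
candidate 6: (m,n)=(0,-6) → π∥ = 0-6·β ≈ -25.4164, π⊥ = 0-6·β' ≈ 1.4164 ∉ [0.2, 1.4) ⇒ out
candidate 7: (m,n)=(3,7) → π∥ = 3+7·β ≈ 32.6525, π⊥ = 3+7·β' ≈ 1.3475 ∈ [0.2, 1.4) ⇒ IN Λ
candidate 8: (m,n)=(-2,-7) → π∥ = -2-7·β ≈ -31.6525, π⊥ = -2-7·β' ≈ -0.3475 ∉ [0.2, 1.4) ⇒ out
candidate 9: (m,n)=(3,15) → π∥ = 3+15·β ≈ 66.5410, π⊥ = 3+15·β' ≈ -0.5410 ∉ [0.2, 1.4) ⇒ out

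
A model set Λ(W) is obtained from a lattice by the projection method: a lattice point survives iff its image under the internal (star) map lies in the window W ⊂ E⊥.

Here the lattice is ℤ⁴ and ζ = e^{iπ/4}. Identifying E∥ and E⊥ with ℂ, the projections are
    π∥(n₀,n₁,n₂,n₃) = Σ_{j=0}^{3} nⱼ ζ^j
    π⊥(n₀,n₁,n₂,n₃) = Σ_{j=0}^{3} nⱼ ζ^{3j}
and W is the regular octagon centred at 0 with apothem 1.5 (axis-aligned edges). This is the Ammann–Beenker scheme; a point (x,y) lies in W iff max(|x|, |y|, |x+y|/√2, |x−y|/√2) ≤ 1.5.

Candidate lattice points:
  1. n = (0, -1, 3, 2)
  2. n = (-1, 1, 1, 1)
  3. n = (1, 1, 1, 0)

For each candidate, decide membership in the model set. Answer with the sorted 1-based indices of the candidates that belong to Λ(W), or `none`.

2, 3

Internal map: ζ^{3j} for j=0..3 gives (1,0), (−√2/2,√2/2), (0,−1), (√2/2,√2/2).
#1 (0, -1, 3, 2): internal (2.12132, -2.29289); octagon support 3.12132 vs apothem 1.5 → ∉ W
#2 (-1, 1, 1, 1): internal (-1.00000, 0.41421); octagon support 1.00000 vs apothem 1.5 → ∈ W
#3 (1, 1, 1, 0): internal (0.29289, -0.29289); octagon support 0.41421 vs apothem 1.5 → ∈ W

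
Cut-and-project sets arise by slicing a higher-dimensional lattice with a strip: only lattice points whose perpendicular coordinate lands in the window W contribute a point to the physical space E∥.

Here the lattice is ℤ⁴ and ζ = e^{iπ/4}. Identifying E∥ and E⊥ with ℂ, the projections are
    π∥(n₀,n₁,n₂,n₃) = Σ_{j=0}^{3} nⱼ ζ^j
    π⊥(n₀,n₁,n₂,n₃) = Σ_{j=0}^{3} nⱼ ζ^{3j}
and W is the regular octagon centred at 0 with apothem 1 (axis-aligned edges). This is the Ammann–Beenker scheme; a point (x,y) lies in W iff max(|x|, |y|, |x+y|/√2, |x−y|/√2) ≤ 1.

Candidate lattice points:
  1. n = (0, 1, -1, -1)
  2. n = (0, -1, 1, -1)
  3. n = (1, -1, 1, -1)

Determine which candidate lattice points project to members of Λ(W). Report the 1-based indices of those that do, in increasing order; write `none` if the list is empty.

π⊥(n) = n₀ + n₁ζ³ + n₂ζ⁶ + n₃ζ⁹ where ζ = e^{iπ/4}.
#1 (0, 1, -1, -1): internal (-1.41421, 1.00000); octagon support 1.70711 vs apothem 1 → ∉ W
#2 (0, -1, 1, -1): internal (0.00000, -2.41421); octagon support 2.41421 vs apothem 1 → ∉ W
#3 (1, -1, 1, -1): internal (1.00000, -2.41421); octagon support 2.41421 vs apothem 1 → ∉ W

none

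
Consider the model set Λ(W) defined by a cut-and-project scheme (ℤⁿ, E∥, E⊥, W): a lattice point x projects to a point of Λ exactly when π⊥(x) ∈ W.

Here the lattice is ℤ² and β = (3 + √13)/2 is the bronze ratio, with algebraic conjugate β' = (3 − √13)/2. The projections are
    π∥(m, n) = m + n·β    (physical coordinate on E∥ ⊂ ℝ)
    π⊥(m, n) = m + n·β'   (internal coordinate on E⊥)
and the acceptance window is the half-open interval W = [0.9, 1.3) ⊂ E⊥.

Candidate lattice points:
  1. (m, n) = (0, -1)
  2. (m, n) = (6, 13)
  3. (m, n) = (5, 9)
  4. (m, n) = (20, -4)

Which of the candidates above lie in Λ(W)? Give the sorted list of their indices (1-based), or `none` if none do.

none

Compute β' = (3−√13)/2 = -0.302776, so π⊥(m,n) = m -0.302776·n.
candidate 1: (m,n)=(0,-1) → π∥ = 0-1·β ≈ -3.302776, π⊥ = 0-1·β' ≈ 0.302776 ∉ [0.9, 1.3) ⇒ out
candidate 2: (m,n)=(6,13) → π∥ = 6+13·β ≈ 48.936083, π⊥ = 6+13·β' ≈ 2.063917 ∉ [0.9, 1.3) ⇒ out
candidate 3: (m,n)=(5,9) → π∥ = 5+9·β ≈ 34.724981, π⊥ = 5+9·β' ≈ 2.275019 ∉ [0.9, 1.3) ⇒ out
candidate 4: (m,n)=(20,-4) → π∥ = 20-4·β ≈ 6.788897, π⊥ = 20-4·β' ≈ 21.211103 ∉ [0.9, 1.3) ⇒ out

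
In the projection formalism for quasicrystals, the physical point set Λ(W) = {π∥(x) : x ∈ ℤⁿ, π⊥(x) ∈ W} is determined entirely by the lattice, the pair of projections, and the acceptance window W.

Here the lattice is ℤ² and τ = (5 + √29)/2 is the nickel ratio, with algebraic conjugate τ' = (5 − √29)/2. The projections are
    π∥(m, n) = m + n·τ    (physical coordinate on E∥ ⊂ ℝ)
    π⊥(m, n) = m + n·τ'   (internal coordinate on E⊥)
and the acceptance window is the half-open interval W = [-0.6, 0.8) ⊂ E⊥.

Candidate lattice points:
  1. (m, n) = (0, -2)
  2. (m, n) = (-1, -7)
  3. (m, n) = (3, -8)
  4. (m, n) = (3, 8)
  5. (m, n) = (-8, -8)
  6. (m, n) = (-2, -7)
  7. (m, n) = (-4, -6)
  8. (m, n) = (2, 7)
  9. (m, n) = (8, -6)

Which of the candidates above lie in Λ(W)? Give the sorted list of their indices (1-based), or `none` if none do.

Compute τ' = (5−√29)/2 = -0.192582, so π⊥(m,n) = m -0.192582·n.
[1] lift (0,-2): star map gives 0.385165; window check -0.6 ≤ 0.385165 < 0.8 is true → IN Λ
[2] lift (-1,-7): star map gives 0.348077; window check -0.6 ≤ 0.348077 < 0.8 is true → IN Λ
[3] lift (3,-8): star map gives 4.540659; window check -0.6 ≤ 4.540659 < 0.8 is false → out
[4] lift (3,8): star map gives 1.459341; window check -0.6 ≤ 1.459341 < 0.8 is false → out
[5] lift (-8,-8): star map gives -6.459341; window check -0.6 ≤ -6.459341 < 0.8 is false → out
[6] lift (-2,-7): star map gives -0.651923; window check -0.6 ≤ -0.651923 < 0.8 is false → out
[7] lift (-4,-6): star map gives -2.844506; window check -0.6 ≤ -2.844506 < 0.8 is false → out
[8] lift (2,7): star map gives 0.651923; window check -0.6 ≤ 0.651923 < 0.8 is true → IN Λ
[9] lift (8,-6): star map gives 9.155494; window check -0.6 ≤ 9.155494 < 0.8 is false → out

1, 2, 8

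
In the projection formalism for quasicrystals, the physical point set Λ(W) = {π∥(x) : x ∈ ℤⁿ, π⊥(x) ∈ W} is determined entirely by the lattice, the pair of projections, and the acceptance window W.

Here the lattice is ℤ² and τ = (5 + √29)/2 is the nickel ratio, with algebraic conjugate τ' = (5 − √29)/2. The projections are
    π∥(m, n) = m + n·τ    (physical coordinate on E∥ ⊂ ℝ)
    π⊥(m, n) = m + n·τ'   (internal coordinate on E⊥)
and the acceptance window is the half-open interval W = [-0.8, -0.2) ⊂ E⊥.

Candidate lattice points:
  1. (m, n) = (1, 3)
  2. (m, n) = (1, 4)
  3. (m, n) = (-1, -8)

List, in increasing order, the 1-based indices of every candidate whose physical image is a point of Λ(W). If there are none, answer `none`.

Numerically τ ≈ 5.19258 and τ' = −1/τ ≈ -0.19258.
[1] lift (1,3): star map gives 0.42225; window check -0.8 ≤ 0.42225 < -0.2 is false → out
[2] lift (1,4): star map gives 0.22967; window check -0.8 ≤ 0.22967 < -0.2 is false → out
[3] lift (-1,-8): star map gives 0.54066; window check -0.8 ≤ 0.54066 < -0.2 is false → out

none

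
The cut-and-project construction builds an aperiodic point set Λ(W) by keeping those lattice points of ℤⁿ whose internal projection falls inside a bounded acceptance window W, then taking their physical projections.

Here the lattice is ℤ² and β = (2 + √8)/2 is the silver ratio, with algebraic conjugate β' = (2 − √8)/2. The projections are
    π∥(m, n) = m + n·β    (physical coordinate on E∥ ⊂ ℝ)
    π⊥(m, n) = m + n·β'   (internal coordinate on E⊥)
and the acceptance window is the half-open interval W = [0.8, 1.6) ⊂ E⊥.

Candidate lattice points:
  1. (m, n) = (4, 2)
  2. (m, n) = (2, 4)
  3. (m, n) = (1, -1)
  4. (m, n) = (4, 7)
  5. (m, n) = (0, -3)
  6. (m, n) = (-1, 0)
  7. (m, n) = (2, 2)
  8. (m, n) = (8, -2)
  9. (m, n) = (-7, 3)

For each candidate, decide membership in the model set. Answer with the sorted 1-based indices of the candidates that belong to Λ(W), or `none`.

3, 4, 5, 7

β' = (2−√8)/2 ≈ -0.414214.
candidate 1: (m,n)=(4,2) → π∥ = 4+2·β ≈ 8.828427, π⊥ = 4+2·β' ≈ 3.171573 ∉ [0.8, 1.6) ⇒ out
candidate 2: (m,n)=(2,4) → π∥ = 2+4·β ≈ 11.656854, π⊥ = 2+4·β' ≈ 0.343146 ∉ [0.8, 1.6) ⇒ out
candidate 3: (m,n)=(1,-1) → π∥ = 1-1·β ≈ -1.414214, π⊥ = 1-1·β' ≈ 1.414214 ∈ [0.8, 1.6) ⇒ IN Λ
candidate 4: (m,n)=(4,7) → π∥ = 4+7·β ≈ 20.899495, π⊥ = 4+7·β' ≈ 1.100505 ∈ [0.8, 1.6) ⇒ IN Λ
candidate 5: (m,n)=(0,-3) → π∥ = 0-3·β ≈ -7.242641, π⊥ = 0-3·β' ≈ 1.242641 ∈ [0.8, 1.6) ⇒ IN Λ
candidate 6: (m,n)=(-1,0) → π∥ = -1+0·β ≈ -1.000000, π⊥ = -1+0·β' ≈ -1.000000 ∉ [0.8, 1.6) ⇒ out
candidate 7: (m,n)=(2,2) → π∥ = 2+2·β ≈ 6.828427, π⊥ = 2+2·β' ≈ 1.171573 ∈ [0.8, 1.6) ⇒ IN Λ
candidate 8: (m,n)=(8,-2) → π∥ = 8-2·β ≈ 3.171573, π⊥ = 8-2·β' ≈ 8.828427 ∉ [0.8, 1.6) ⇒ out
candidate 9: (m,n)=(-7,3) → π∥ = -7+3·β ≈ 0.242641, π⊥ = -7+3·β' ≈ -8.242641 ∉ [0.8, 1.6) ⇒ out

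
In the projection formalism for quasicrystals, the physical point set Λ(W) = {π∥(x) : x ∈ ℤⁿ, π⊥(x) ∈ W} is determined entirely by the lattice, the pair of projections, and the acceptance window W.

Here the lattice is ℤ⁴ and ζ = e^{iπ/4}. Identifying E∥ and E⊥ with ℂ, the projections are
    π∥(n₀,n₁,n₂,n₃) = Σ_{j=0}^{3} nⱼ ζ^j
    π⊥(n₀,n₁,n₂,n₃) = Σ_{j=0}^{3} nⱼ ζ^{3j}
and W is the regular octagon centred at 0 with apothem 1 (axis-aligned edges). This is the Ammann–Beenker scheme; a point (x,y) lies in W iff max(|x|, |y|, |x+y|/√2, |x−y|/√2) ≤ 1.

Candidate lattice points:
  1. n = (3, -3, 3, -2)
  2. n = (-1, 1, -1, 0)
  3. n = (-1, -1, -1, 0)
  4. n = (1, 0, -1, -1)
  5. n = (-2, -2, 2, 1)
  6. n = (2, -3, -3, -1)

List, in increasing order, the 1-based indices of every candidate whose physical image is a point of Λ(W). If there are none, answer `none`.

3, 4

π⊥(n) = n₀ + n₁ζ³ + n₂ζ⁶ + n₃ζ⁹ where ζ = e^{iπ/4}.
candidate 1: n = (3, -3, 3, -2) → π⊥ ≈ (+3.7071, -6.5355); max(|x|,|y|,|x±y|/√2) = 7.2426 > 1 ⇒ ∉ W
candidate 2: n = (-1, 1, -1, 0) → π⊥ ≈ (-1.7071, +1.7071); max(|x|,|y|,|x±y|/√2) = 2.4142 > 1 ⇒ ∉ W
candidate 3: n = (-1, -1, -1, 0) → π⊥ ≈ (-0.2929, +0.2929); max(|x|,|y|,|x±y|/√2) = 0.4142 ≤ 1 ⇒ ∈ W
candidate 4: n = (1, 0, -1, -1) → π⊥ ≈ (+0.2929, +0.2929); max(|x|,|y|,|x±y|/√2) = 0.4142 ≤ 1 ⇒ ∈ W
candidate 5: n = (-2, -2, 2, 1) → π⊥ ≈ (+0.1213, -2.7071); max(|x|,|y|,|x±y|/√2) = 2.7071 > 1 ⇒ ∉ W
candidate 6: n = (2, -3, -3, -1) → π⊥ ≈ (+3.4142, +0.1716); max(|x|,|y|,|x±y|/√2) = 3.4142 > 1 ⇒ ∉ W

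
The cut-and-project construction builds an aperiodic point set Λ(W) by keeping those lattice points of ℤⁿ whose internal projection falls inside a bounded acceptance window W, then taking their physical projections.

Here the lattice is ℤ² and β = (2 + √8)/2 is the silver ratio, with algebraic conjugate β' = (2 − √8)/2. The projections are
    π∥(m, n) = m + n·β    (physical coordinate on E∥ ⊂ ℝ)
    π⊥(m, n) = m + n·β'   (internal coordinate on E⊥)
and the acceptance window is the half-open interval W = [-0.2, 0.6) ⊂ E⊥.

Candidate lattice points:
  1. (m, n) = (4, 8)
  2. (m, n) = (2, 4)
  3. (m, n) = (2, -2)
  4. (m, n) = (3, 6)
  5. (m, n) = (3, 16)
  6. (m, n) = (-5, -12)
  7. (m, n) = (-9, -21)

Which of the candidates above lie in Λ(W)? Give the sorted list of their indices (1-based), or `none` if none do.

2, 4, 6

Compute β' = (2−√8)/2 = -0.41421, so π⊥(m,n) = m -0.41421·n.
candidate 1: (m,n)=(4,8) → π∥ = 4+8·β ≈ 23.31371, π⊥ = 4+8·β' ≈ 0.68629 ∉ [-0.2, 0.6) ⇒ out
candidate 2: (m,n)=(2,4) → π∥ = 2+4·β ≈ 11.65685, π⊥ = 2+4·β' ≈ 0.34315 ∈ [-0.2, 0.6) ⇒ IN Λ
candidate 3: (m,n)=(2,-2) → π∥ = 2-2·β ≈ -2.82843, π⊥ = 2-2·β' ≈ 2.82843 ∉ [-0.2, 0.6) ⇒ out
candidate 4: (m,n)=(3,6) → π∥ = 3+6·β ≈ 17.48528, π⊥ = 3+6·β' ≈ 0.51472 ∈ [-0.2, 0.6) ⇒ IN Λ
candidate 5: (m,n)=(3,16) → π∥ = 3+16·β ≈ 41.62742, π⊥ = 3+16·β' ≈ -3.62742 ∉ [-0.2, 0.6) ⇒ out
candidate 6: (m,n)=(-5,-12) → π∥ = -5-12·β ≈ -33.97056, π⊥ = -5-12·β' ≈ -0.02944 ∈ [-0.2, 0.6) ⇒ IN Λ
candidate 7: (m,n)=(-9,-21) → π∥ = -9-21·β ≈ -59.69848, π⊥ = -9-21·β' ≈ -0.30152 ∉ [-0.2, 0.6) ⇒ out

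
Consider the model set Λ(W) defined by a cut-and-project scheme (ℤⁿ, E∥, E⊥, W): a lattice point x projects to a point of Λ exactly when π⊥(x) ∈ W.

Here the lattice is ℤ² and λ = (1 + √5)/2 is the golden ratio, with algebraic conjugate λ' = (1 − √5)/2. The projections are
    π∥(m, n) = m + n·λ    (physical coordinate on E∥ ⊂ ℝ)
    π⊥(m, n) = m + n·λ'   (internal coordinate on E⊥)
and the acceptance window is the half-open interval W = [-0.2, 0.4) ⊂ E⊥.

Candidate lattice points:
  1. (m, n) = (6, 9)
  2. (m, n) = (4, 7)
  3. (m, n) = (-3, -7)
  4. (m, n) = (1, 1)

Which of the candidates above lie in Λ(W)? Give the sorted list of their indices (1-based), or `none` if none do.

λ' = (1−√5)/2 ≈ -0.61803.
candidate 1: (m,n)=(6,9) → π∥ = 6+9·λ ≈ 20.56231, π⊥ = 6+9·λ' ≈ 0.43769 ∉ [-0.2, 0.4) ⇒ out
candidate 2: (m,n)=(4,7) → π∥ = 4+7·λ ≈ 15.32624, π⊥ = 4+7·λ' ≈ -0.32624 ∉ [-0.2, 0.4) ⇒ out
candidate 3: (m,n)=(-3,-7) → π∥ = -3-7·λ ≈ -14.32624, π⊥ = -3-7·λ' ≈ 1.32624 ∉ [-0.2, 0.4) ⇒ out
candidate 4: (m,n)=(1,1) → π∥ = 1+1·λ ≈ 2.61803, π⊥ = 1+1·λ' ≈ 0.38197 ∈ [-0.2, 0.4) ⇒ IN Λ

4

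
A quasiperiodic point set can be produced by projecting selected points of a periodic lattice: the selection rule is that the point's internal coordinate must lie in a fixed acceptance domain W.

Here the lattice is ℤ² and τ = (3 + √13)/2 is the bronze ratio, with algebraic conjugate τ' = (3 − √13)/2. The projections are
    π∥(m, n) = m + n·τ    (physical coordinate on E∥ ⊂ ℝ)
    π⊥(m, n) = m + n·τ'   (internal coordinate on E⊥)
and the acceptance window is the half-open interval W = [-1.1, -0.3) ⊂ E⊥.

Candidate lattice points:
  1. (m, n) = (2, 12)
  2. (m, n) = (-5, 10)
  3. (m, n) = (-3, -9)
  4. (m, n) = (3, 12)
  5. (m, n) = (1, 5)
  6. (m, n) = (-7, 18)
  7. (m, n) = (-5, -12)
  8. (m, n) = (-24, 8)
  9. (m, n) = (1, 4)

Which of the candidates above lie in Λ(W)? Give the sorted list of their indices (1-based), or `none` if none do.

4, 5

τ' = (3−√13)/2 ≈ -0.3028.
candidate 1: (m,n)=(2,12) → π∥ = 2+12·τ ≈ 41.6333, π⊥ = 2+12·τ' ≈ -1.6333 ∉ [-1.1, -0.3) ⇒ out
candidate 2: (m,n)=(-5,10) → π∥ = -5+10·τ ≈ 28.0278, π⊥ = -5+10·τ' ≈ -8.0278 ∉ [-1.1, -0.3) ⇒ out
candidate 3: (m,n)=(-3,-9) → π∥ = -3-9·τ ≈ -32.7250, π⊥ = -3-9·τ' ≈ -0.2750 ∉ [-1.1, -0.3) ⇒ out
candidate 4: (m,n)=(3,12) → π∥ = 3+12·τ ≈ 42.6333, π⊥ = 3+12·τ' ≈ -0.6333 ∈ [-1.1, -0.3) ⇒ IN Λ
candidate 5: (m,n)=(1,5) → π∥ = 1+5·τ ≈ 17.5139, π⊥ = 1+5·τ' ≈ -0.5139 ∈ [-1.1, -0.3) ⇒ IN Λ
candidate 6: (m,n)=(-7,18) → π∥ = -7+18·τ ≈ 52.4500, π⊥ = -7+18·τ' ≈ -12.4500 ∉ [-1.1, -0.3) ⇒ out
candidate 7: (m,n)=(-5,-12) → π∥ = -5-12·τ ≈ -44.6333, π⊥ = -5-12·τ' ≈ -1.3667 ∉ [-1.1, -0.3) ⇒ out
candidate 8: (m,n)=(-24,8) → π∥ = -24+8·τ ≈ 2.4222, π⊥ = -24+8·τ' ≈ -26.4222 ∉ [-1.1, -0.3) ⇒ out
candidate 9: (m,n)=(1,4) → π∥ = 1+4·τ ≈ 14.2111, π⊥ = 1+4·τ' ≈ -0.2111 ∉ [-1.1, -0.3) ⇒ out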